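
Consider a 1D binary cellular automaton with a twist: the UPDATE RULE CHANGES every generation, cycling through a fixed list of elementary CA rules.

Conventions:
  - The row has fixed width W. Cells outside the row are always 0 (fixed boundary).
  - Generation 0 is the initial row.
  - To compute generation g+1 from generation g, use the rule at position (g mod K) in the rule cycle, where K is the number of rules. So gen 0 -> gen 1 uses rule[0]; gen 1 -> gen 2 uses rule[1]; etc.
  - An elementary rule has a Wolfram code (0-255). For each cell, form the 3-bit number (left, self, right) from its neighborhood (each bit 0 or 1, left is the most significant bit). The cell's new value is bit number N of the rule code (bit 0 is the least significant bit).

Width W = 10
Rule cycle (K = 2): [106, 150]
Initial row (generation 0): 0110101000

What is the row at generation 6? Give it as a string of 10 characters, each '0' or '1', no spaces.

Gen 0: 0110101000
Gen 1 (rule 106): 1111010000
Gen 2 (rule 150): 0110011000
Gen 3 (rule 106): 1110111000
Gen 4 (rule 150): 0100010100
Gen 5 (rule 106): 1000101000
Gen 6 (rule 150): 1101101100

Answer: 1101101100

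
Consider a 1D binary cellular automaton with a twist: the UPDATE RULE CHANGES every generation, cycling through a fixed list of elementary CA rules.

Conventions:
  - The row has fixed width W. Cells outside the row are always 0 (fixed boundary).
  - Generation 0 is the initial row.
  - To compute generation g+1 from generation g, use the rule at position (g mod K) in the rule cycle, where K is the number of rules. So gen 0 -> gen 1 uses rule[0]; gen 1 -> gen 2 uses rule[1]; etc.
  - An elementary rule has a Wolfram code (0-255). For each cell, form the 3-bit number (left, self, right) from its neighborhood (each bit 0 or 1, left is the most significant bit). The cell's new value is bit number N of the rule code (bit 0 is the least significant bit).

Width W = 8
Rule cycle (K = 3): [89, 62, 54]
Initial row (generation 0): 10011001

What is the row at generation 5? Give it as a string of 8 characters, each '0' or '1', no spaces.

Answer: 10011111

Derivation:
Gen 0: 10011001
Gen 1 (rule 89): 01011100
Gen 2 (rule 62): 11110010
Gen 3 (rule 54): 00001111
Gen 4 (rule 89): 11101001
Gen 5 (rule 62): 10011111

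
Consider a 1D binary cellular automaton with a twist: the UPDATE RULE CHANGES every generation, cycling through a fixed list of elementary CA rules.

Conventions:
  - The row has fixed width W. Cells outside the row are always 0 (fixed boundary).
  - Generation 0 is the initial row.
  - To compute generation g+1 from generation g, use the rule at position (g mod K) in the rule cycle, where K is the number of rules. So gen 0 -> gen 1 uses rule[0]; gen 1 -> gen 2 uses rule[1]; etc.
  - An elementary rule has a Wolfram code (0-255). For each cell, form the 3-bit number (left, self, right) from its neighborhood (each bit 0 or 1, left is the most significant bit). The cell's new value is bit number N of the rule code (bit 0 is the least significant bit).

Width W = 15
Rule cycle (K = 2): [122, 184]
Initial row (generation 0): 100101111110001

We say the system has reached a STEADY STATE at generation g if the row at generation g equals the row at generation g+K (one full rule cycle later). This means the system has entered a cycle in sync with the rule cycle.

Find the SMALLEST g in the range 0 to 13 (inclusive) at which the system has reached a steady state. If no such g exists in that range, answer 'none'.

Answer: 7

Derivation:
Gen 0: 100101111110001
Gen 1 (rule 122): 011011000011010
Gen 2 (rule 184): 010110100010101
Gen 3 (rule 122): 101111010101010
Gen 4 (rule 184): 011110101010101
Gen 5 (rule 122): 110011010101010
Gen 6 (rule 184): 101010101010101
Gen 7 (rule 122): 010101010101010
Gen 8 (rule 184): 001010101010101
Gen 9 (rule 122): 010101010101010
Gen 10 (rule 184): 001010101010101
Gen 11 (rule 122): 010101010101010
Gen 12 (rule 184): 001010101010101
Gen 13 (rule 122): 010101010101010
Gen 14 (rule 184): 001010101010101
Gen 15 (rule 122): 010101010101010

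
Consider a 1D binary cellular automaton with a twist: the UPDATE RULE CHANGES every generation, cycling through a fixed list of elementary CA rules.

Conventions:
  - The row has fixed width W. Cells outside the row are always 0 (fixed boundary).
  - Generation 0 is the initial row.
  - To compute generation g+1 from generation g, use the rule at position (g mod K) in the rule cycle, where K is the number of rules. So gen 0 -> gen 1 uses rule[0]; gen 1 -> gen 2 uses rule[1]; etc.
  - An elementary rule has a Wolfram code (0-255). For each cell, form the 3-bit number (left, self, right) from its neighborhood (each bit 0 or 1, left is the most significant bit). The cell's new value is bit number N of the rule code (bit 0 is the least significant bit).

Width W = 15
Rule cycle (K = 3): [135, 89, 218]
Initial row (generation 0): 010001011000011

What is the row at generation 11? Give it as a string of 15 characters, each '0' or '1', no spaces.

Answer: 010000001110111

Derivation:
Gen 0: 010001011000011
Gen 1 (rule 135): 110111000011100
Gen 2 (rule 89): 110101111010111
Gen 3 (rule 218): 110001111000111
Gen 4 (rule 135): 000110110011010
Gen 5 (rule 89): 110110111011001
Gen 6 (rule 218): 110110111011110
Gen 7 (rule 135): 000000010001100
Gen 8 (rule 89): 111111001101111
Gen 9 (rule 218): 111111111101111
Gen 10 (rule 135): 011111111000110
Gen 11 (rule 89): 010000001110111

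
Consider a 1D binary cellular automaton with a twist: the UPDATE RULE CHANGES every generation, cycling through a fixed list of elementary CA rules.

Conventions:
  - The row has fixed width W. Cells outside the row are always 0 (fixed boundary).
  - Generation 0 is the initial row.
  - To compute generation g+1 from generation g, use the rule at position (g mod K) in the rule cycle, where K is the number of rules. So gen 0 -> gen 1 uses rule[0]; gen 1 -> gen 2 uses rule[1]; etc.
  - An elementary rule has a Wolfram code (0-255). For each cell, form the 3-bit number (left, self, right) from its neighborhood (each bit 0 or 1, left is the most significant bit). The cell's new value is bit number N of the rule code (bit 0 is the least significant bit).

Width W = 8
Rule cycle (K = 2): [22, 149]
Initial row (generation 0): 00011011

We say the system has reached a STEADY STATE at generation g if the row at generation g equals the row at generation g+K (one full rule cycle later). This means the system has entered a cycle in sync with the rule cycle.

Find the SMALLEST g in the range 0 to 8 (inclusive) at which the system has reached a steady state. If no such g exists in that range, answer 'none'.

Answer: 4

Derivation:
Gen 0: 00011011
Gen 1 (rule 22): 00100000
Gen 2 (rule 149): 10111111
Gen 3 (rule 22): 10000000
Gen 4 (rule 149): 11111111
Gen 5 (rule 22): 00000000
Gen 6 (rule 149): 11111111
Gen 7 (rule 22): 00000000
Gen 8 (rule 149): 11111111
Gen 9 (rule 22): 00000000
Gen 10 (rule 149): 11111111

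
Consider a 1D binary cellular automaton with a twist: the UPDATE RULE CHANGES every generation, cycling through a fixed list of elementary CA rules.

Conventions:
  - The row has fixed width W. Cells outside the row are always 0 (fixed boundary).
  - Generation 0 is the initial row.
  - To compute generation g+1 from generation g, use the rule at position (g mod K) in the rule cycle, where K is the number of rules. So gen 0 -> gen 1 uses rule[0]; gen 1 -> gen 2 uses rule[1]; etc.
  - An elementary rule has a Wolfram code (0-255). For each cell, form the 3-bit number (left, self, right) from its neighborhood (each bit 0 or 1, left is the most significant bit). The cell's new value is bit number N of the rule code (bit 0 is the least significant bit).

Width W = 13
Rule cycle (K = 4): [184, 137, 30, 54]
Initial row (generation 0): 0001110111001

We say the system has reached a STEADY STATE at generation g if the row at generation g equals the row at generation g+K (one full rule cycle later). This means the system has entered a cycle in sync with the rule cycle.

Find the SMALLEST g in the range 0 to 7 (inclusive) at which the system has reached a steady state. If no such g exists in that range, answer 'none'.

Answer: none

Derivation:
Gen 0: 0001110111001
Gen 1 (rule 184): 0001101110100
Gen 2 (rule 137): 1101001100001
Gen 3 (rule 30): 1001111010011
Gen 4 (rule 54): 1110000111100
Gen 5 (rule 184): 1101000111010
Gen 6 (rule 137): 1000010110000
Gen 7 (rule 30): 1100110101000
Gen 8 (rule 54): 0011001111100
Gen 9 (rule 184): 0010101111010
Gen 10 (rule 137): 1000001110000
Gen 11 (rule 30): 1100011001000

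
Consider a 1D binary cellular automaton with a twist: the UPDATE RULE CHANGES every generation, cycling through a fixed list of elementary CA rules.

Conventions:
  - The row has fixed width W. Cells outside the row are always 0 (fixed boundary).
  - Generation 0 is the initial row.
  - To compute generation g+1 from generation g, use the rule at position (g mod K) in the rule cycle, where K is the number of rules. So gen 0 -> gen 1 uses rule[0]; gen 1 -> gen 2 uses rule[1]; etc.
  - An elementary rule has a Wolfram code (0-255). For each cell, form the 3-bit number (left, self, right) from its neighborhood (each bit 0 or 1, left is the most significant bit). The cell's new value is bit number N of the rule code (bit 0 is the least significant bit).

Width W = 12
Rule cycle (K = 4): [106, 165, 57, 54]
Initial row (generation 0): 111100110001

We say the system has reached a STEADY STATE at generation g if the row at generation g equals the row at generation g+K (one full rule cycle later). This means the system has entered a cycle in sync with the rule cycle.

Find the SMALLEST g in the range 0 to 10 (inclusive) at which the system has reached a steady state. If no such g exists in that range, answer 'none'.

Gen 0: 111100110001
Gen 1 (rule 106): 100101110010
Gen 2 (rule 165): 100110100010
Gen 3 (rule 57): 010101011001
Gen 4 (rule 54): 111111100111
Gen 5 (rule 106): 100000101101
Gen 6 (rule 165): 101110110011
Gen 7 (rule 57): 011001101010
Gen 8 (rule 54): 100110011111
Gen 9 (rule 106): 001110110001
Gen 10 (rule 165): 100101000101
Gen 11 (rule 57): 010010110010
Gen 12 (rule 54): 111111001111
Gen 13 (rule 106): 100001011001
Gen 14 (rule 165): 101101100001

Answer: none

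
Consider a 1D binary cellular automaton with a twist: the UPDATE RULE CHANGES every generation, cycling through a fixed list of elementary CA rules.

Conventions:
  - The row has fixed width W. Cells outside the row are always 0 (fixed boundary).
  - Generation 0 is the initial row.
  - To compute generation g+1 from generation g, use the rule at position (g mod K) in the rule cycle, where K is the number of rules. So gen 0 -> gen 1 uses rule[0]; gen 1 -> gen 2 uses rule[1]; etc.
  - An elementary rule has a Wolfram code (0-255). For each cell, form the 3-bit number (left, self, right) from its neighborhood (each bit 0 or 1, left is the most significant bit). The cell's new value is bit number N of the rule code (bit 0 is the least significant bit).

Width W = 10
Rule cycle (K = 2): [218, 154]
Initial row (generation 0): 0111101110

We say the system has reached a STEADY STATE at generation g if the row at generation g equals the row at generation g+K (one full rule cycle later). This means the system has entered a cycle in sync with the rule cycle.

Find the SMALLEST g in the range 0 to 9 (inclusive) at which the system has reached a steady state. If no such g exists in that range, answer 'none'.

Answer: 3

Derivation:
Gen 0: 0111101110
Gen 1 (rule 218): 1111101111
Gen 2 (rule 154): 1111001110
Gen 3 (rule 218): 1111111111
Gen 4 (rule 154): 1111111110
Gen 5 (rule 218): 1111111111
Gen 6 (rule 154): 1111111110
Gen 7 (rule 218): 1111111111
Gen 8 (rule 154): 1111111110
Gen 9 (rule 218): 1111111111
Gen 10 (rule 154): 1111111110
Gen 11 (rule 218): 1111111111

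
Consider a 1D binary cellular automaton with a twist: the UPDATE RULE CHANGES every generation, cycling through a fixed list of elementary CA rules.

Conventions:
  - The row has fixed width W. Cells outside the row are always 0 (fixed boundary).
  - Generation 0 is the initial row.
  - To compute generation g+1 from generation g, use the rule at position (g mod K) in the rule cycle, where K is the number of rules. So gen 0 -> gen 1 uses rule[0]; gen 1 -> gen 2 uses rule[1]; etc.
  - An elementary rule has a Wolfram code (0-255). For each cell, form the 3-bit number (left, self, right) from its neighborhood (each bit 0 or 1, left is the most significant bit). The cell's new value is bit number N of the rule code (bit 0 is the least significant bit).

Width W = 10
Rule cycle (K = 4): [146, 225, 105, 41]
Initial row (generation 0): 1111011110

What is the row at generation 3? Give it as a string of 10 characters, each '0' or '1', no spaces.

Gen 0: 1111011110
Gen 1 (rule 146): 0110001101
Gen 2 (rule 225): 0010100110
Gen 3 (rule 105): 1001000110

Answer: 1001000110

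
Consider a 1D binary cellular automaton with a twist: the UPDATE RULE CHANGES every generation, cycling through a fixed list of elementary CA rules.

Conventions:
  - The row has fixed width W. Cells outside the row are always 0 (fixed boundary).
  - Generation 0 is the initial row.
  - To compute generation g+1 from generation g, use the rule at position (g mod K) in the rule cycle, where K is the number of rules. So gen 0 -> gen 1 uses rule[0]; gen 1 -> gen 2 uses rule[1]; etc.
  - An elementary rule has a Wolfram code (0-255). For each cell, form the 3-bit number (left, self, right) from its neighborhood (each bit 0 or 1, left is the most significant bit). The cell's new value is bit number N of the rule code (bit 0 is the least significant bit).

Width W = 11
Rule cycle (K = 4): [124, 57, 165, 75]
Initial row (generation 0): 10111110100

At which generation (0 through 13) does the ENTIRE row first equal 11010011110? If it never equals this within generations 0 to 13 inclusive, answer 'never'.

Answer: never

Derivation:
Gen 0: 10111110100
Gen 1 (rule 124): 11100011110
Gen 2 (rule 57): 10011010001
Gen 3 (rule 165): 10000110101
Gen 4 (rule 75): 00111110000
Gen 5 (rule 124): 00100011000
Gen 6 (rule 57): 10011010111
Gen 7 (rule 165): 10000111010
Gen 8 (rule 75): 00111101000
Gen 9 (rule 124): 00100111100
Gen 10 (rule 57): 10010100011
Gen 11 (rule 165): 10011101000
Gen 12 (rule 75): 00110100011
Gen 13 (rule 124): 00111110011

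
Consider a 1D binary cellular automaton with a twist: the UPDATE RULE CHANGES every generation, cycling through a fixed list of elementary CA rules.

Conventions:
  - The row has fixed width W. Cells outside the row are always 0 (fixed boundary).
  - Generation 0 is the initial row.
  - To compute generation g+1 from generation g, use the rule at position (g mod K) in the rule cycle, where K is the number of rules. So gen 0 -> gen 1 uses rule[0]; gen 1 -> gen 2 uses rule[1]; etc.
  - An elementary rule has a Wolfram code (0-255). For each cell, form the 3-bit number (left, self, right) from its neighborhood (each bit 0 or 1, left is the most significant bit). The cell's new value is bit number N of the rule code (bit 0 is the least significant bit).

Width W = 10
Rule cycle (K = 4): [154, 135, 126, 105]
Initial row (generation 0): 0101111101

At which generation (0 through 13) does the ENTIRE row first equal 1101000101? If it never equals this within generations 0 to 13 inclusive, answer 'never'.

Gen 0: 0101111101
Gen 1 (rule 154): 1001111000
Gen 2 (rule 135): 1010110011
Gen 3 (rule 126): 1111111111
Gen 4 (rule 105): 1000000001
Gen 5 (rule 154): 0100000010
Gen 6 (rule 135): 1101111110
Gen 7 (rule 126): 1111000011
Gen 8 (rule 105): 1001011011
Gen 9 (rule 154): 0110010010
Gen 10 (rule 135): 1000110110
Gen 11 (rule 126): 1101111111
Gen 12 (rule 105): 1111000001
Gen 13 (rule 154): 1110100010

Answer: never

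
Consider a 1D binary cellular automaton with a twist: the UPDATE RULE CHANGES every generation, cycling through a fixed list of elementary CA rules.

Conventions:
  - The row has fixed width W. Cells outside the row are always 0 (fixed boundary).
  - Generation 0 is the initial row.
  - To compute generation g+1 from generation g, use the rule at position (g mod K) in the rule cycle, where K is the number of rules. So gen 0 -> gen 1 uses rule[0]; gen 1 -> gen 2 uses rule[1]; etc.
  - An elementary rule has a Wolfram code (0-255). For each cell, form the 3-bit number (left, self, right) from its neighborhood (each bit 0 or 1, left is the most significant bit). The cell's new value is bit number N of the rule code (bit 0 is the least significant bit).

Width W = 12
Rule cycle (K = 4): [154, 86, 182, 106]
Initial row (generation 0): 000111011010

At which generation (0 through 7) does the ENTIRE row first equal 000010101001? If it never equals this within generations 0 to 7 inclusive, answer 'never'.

Gen 0: 000111011010
Gen 1 (rule 154): 001110010001
Gen 2 (rule 86): 010011111011
Gen 3 (rule 182): 111101110100
Gen 4 (rule 106): 100111011000
Gen 5 (rule 154): 011110010100
Gen 6 (rule 86): 100011110110
Gen 7 (rule 182): 110101101001

Answer: never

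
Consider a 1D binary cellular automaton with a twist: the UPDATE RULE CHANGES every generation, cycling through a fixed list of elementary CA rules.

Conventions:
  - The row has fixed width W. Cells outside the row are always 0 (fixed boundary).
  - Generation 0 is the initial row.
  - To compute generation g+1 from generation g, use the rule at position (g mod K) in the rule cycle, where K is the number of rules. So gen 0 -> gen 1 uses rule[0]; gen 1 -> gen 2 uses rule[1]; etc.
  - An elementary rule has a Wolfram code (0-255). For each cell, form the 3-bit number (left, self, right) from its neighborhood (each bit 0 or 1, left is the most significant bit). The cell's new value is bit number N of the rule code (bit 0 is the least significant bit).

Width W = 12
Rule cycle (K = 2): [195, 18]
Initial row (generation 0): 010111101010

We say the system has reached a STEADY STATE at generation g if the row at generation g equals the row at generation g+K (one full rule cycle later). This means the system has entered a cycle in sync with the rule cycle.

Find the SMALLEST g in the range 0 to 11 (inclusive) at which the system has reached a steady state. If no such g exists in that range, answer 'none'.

Answer: 10

Derivation:
Gen 0: 010111101010
Gen 1 (rule 195): 100011100000
Gen 2 (rule 18): 010100010000
Gen 3 (rule 195): 100001100111
Gen 4 (rule 18): 010010011000
Gen 5 (rule 195): 100100101011
Gen 6 (rule 18): 011011000000
Gen 7 (rule 195): 101001011111
Gen 8 (rule 18): 000110000000
Gen 9 (rule 195): 111010111111
Gen 10 (rule 18): 000000000000
Gen 11 (rule 195): 111111111111
Gen 12 (rule 18): 000000000000
Gen 13 (rule 195): 111111111111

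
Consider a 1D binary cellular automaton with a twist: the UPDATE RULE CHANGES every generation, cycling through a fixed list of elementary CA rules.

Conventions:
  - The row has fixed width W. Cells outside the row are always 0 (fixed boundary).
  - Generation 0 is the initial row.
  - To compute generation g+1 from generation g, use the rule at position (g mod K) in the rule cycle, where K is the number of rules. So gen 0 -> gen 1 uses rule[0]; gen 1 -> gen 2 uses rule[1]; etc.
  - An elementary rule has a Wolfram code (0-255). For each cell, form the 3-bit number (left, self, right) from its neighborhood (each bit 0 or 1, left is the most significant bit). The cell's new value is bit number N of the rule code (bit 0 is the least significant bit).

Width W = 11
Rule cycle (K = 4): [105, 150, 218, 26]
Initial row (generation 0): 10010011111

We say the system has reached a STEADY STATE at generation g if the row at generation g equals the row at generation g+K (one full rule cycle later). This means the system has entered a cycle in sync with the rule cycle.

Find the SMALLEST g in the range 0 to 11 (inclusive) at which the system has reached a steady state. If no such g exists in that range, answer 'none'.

Gen 0: 10010011111
Gen 1 (rule 105): 00000010001
Gen 2 (rule 150): 00000111011
Gen 3 (rule 218): 00001111011
Gen 4 (rule 26): 00011000010
Gen 5 (rule 105): 11011011000
Gen 6 (rule 150): 00000000100
Gen 7 (rule 218): 00000001010
Gen 8 (rule 26): 00000010001
Gen 9 (rule 105): 11111000100
Gen 10 (rule 150): 01110101110
Gen 11 (rule 218): 11110001111
Gen 12 (rule 26): 10001011000
Gen 13 (rule 105): 00100111011
Gen 14 (rule 150): 01111010000
Gen 15 (rule 218): 11111001000

Answer: none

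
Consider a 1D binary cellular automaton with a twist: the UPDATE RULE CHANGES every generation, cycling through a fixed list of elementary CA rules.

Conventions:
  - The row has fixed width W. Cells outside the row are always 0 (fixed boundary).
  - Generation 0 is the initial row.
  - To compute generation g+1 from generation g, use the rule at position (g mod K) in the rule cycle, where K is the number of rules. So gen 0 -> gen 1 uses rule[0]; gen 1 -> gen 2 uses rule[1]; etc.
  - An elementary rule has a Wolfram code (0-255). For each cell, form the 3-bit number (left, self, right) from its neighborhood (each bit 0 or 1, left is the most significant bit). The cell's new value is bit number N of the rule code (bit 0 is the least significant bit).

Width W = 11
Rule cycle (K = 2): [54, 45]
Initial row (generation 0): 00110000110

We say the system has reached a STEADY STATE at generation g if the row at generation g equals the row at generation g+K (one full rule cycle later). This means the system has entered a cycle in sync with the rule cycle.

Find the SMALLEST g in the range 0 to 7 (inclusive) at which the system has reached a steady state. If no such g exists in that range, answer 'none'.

Answer: none

Derivation:
Gen 0: 00110000110
Gen 1 (rule 54): 01001001001
Gen 2 (rule 45): 01001001001
Gen 3 (rule 54): 11111111111
Gen 4 (rule 45): 10000000000
Gen 5 (rule 54): 11000000000
Gen 6 (rule 45): 10011111111
Gen 7 (rule 54): 11100000000
Gen 8 (rule 45): 10001111111
Gen 9 (rule 54): 11010000000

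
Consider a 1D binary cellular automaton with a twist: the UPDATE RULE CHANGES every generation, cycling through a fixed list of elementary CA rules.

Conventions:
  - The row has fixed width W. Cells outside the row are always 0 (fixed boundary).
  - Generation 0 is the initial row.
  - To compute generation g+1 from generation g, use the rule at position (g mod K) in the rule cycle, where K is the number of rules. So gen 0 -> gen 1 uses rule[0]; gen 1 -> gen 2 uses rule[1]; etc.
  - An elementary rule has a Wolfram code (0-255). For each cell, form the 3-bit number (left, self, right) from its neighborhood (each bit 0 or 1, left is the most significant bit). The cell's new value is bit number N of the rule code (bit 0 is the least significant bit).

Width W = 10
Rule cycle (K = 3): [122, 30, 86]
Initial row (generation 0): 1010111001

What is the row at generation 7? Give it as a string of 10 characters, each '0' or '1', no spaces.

Gen 0: 1010111001
Gen 1 (rule 122): 0101101110
Gen 2 (rule 30): 1101001001
Gen 3 (rule 86): 0101111111
Gen 4 (rule 122): 1011000001
Gen 5 (rule 30): 1010100011
Gen 6 (rule 86): 1010110101
Gen 7 (rule 122): 0101111010

Answer: 0101111010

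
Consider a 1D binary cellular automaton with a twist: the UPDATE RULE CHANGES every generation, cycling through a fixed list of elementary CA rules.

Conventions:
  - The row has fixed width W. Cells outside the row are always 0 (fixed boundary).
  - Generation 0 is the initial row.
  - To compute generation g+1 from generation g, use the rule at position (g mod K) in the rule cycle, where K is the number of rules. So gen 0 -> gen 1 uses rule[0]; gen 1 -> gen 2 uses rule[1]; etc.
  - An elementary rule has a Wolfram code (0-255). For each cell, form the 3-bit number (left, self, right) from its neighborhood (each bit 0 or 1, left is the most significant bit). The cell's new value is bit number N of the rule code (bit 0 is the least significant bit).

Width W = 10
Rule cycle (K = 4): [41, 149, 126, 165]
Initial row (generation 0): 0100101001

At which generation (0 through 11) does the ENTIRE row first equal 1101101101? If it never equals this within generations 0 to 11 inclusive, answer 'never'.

Answer: never

Derivation:
Gen 0: 0100101001
Gen 1 (rule 41): 0000010000
Gen 2 (rule 149): 1111011111
Gen 3 (rule 126): 1001110001
Gen 4 (rule 165): 1000100101
Gen 5 (rule 41): 0010000010
Gen 6 (rule 149): 1011111011
Gen 7 (rule 126): 1110001111
Gen 8 (rule 165): 0100100110
Gen 9 (rule 41): 0000000100
Gen 10 (rule 149): 1111110111
Gen 11 (rule 126): 1000011101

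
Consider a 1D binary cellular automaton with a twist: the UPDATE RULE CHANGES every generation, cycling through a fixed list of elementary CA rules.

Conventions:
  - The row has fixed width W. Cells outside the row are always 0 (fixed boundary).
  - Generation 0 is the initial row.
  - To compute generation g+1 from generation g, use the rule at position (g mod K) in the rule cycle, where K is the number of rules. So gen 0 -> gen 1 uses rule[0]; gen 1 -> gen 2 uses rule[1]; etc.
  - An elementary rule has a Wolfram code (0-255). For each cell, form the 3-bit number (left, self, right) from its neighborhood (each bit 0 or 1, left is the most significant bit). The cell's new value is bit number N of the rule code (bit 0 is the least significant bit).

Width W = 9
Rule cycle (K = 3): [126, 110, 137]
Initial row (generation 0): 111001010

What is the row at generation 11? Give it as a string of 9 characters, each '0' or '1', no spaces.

Gen 0: 111001010
Gen 1 (rule 126): 101111111
Gen 2 (rule 110): 111000001
Gen 3 (rule 137): 110011100
Gen 4 (rule 126): 111110110
Gen 5 (rule 110): 100011110
Gen 6 (rule 137): 001011100
Gen 7 (rule 126): 011110110
Gen 8 (rule 110): 110011110
Gen 9 (rule 137): 100011100
Gen 10 (rule 126): 110110110
Gen 11 (rule 110): 111111110

Answer: 111111110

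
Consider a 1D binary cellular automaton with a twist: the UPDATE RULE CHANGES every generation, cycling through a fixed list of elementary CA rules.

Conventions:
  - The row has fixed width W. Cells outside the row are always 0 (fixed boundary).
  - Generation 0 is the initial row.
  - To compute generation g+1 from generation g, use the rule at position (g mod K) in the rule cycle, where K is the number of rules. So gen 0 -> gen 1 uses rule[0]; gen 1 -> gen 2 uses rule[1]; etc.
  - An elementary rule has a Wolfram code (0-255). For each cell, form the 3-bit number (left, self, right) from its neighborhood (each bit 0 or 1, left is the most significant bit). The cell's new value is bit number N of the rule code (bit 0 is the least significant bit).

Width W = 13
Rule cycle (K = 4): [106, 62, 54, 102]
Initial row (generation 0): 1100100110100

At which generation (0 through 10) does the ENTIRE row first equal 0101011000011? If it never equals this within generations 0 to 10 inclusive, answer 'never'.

Gen 0: 1100100110100
Gen 1 (rule 106): 1101001111000
Gen 2 (rule 62): 1011111000100
Gen 3 (rule 54): 1100000101110
Gen 4 (rule 102): 0100001110010
Gen 5 (rule 106): 1000011010100
Gen 6 (rule 62): 1100110111110
Gen 7 (rule 54): 0011001000001
Gen 8 (rule 102): 0101011000011
Gen 9 (rule 106): 1010111000111
Gen 10 (rule 62): 1111100101100

Answer: 8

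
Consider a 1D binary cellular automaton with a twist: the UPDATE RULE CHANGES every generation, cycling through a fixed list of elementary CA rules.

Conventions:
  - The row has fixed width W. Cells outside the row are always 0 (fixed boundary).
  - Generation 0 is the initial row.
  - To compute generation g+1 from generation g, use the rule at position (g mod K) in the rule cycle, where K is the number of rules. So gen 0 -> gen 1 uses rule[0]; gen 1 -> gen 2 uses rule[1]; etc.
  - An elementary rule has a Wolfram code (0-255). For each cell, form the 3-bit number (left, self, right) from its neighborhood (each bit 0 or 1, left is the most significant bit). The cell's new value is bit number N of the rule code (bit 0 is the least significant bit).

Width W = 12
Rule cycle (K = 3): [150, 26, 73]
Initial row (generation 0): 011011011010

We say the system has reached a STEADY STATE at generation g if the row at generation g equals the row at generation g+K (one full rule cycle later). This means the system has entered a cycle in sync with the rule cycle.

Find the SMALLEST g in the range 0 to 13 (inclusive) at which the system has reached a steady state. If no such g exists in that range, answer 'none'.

Answer: none

Derivation:
Gen 0: 011011011010
Gen 1 (rule 150): 100000000011
Gen 2 (rule 26): 010000000110
Gen 3 (rule 73): 000111110110
Gen 4 (rule 150): 001011100001
Gen 5 (rule 26): 010010010010
Gen 6 (rule 73): 000000000000
Gen 7 (rule 150): 000000000000
Gen 8 (rule 26): 000000000000
Gen 9 (rule 73): 111111111111
Gen 10 (rule 150): 011111111110
Gen 11 (rule 26): 110000000001
Gen 12 (rule 73): 110111111100
Gen 13 (rule 150): 000011111010
Gen 14 (rule 26): 000110000001
Gen 15 (rule 73): 110110111100
Gen 16 (rule 150): 000000011010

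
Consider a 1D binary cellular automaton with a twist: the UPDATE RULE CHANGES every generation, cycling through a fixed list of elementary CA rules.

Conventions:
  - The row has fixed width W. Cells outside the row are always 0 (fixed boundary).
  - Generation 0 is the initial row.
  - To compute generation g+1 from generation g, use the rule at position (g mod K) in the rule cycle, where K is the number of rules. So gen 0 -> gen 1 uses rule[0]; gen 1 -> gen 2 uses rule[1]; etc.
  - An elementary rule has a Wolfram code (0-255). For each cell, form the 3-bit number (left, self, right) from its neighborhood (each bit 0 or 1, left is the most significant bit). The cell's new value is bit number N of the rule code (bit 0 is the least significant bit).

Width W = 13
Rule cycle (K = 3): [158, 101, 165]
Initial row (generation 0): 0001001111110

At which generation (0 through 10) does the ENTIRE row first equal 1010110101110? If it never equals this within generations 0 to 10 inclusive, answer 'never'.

Answer: never

Derivation:
Gen 0: 0001001111110
Gen 1 (rule 158): 0011111111101
Gen 2 (rule 101): 1000000000111
Gen 3 (rule 165): 1011111110010
Gen 4 (rule 158): 1011111101111
Gen 5 (rule 101): 1100000110001
Gen 6 (rule 165): 0001110000101
Gen 7 (rule 158): 0011101001101
Gen 8 (rule 101): 1000111000111
Gen 9 (rule 165): 1010010010010
Gen 10 (rule 158): 1011111111111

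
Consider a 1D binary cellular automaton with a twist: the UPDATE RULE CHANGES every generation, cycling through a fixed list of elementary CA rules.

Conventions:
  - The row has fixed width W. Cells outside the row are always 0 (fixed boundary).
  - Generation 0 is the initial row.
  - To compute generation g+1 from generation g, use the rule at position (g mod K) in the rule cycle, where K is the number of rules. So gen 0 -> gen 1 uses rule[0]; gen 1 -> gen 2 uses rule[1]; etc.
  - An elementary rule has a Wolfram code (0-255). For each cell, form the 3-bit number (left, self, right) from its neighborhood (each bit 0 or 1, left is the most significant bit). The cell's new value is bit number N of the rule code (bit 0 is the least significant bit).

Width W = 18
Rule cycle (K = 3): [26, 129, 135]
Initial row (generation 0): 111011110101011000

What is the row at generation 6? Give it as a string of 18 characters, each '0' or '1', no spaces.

Gen 0: 111011110101011000
Gen 1 (rule 26): 100010000000010100
Gen 2 (rule 129): 001000111111000001
Gen 3 (rule 135): 111011011110011111
Gen 4 (rule 26): 100010010001110000
Gen 5 (rule 129): 001000000100100111
Gen 6 (rule 135): 111011111101101010

Answer: 111011111101101010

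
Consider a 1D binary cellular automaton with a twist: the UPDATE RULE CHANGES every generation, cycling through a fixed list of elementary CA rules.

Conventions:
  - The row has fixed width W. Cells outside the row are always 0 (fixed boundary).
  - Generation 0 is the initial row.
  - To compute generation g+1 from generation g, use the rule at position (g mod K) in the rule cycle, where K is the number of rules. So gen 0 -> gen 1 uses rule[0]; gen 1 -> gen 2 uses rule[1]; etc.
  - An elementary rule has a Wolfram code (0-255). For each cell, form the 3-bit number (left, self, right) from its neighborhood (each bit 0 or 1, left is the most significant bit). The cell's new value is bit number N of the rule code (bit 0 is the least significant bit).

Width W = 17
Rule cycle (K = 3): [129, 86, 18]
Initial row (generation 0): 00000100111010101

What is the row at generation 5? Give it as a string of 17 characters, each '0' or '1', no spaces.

Gen 0: 00000100111010101
Gen 1 (rule 129): 11110000010000000
Gen 2 (rule 86): 00011000111000000
Gen 3 (rule 18): 00100101000100000
Gen 4 (rule 129): 10000000010001111
Gen 5 (rule 86): 11000000111010001

Answer: 11000000111010001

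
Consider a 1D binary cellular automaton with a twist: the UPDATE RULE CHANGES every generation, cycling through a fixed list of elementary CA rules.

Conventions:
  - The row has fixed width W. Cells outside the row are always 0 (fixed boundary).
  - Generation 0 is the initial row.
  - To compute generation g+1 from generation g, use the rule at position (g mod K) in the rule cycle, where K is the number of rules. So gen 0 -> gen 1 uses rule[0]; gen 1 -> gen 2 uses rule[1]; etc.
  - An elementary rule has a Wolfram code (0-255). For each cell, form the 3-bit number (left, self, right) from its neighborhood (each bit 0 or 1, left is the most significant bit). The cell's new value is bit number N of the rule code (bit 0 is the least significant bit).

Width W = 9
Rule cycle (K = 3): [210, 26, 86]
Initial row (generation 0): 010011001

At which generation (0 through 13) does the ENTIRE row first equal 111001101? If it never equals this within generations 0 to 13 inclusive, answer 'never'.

Answer: never

Derivation:
Gen 0: 010011001
Gen 1 (rule 210): 101101110
Gen 2 (rule 26): 001001001
Gen 3 (rule 86): 011111111
Gen 4 (rule 210): 101111111
Gen 5 (rule 26): 001000000
Gen 6 (rule 86): 011100000
Gen 7 (rule 210): 101110000
Gen 8 (rule 26): 001001000
Gen 9 (rule 86): 011111100
Gen 10 (rule 210): 101111110
Gen 11 (rule 26): 001000001
Gen 12 (rule 86): 011100011
Gen 13 (rule 210): 101110101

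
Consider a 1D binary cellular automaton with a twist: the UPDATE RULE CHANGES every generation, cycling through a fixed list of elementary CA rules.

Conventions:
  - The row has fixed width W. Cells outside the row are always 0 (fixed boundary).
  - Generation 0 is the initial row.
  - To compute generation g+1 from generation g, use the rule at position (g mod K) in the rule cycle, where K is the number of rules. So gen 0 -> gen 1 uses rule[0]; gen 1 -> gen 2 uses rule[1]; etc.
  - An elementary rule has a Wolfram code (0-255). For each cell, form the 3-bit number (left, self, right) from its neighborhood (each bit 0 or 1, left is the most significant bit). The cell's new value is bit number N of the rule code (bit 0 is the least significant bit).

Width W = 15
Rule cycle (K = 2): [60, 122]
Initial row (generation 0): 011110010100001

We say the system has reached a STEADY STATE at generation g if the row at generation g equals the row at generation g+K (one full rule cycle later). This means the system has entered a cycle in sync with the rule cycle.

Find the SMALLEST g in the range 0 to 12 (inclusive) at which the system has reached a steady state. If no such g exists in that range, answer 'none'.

Gen 0: 011110010100001
Gen 1 (rule 60): 010001011110001
Gen 2 (rule 122): 101010110011010
Gen 3 (rule 60): 111111101010111
Gen 4 (rule 122): 100000110101101
Gen 5 (rule 60): 110000101111011
Gen 6 (rule 122): 111001011001111
Gen 7 (rule 60): 100101110101000
Gen 8 (rule 122): 011011011010100
Gen 9 (rule 60): 010110110111110
Gen 10 (rule 122): 101111111100011
Gen 11 (rule 60): 111000000010010
Gen 12 (rule 122): 101100000101101
Gen 13 (rule 60): 111010000111011
Gen 14 (rule 122): 101101001101111

Answer: none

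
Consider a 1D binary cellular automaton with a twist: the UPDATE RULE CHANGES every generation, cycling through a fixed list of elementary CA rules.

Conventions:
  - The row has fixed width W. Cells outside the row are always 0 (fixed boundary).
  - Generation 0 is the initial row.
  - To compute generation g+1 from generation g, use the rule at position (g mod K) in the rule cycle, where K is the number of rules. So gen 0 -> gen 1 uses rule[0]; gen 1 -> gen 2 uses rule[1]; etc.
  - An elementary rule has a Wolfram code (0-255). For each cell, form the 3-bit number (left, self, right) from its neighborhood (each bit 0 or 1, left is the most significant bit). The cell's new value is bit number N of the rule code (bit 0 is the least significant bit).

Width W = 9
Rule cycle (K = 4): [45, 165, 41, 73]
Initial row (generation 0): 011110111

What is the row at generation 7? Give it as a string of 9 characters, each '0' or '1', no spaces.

Answer: 100010001

Derivation:
Gen 0: 011110111
Gen 1 (rule 45): 010001100
Gen 2 (rule 165): 010100001
Gen 3 (rule 41): 001001100
Gen 4 (rule 73): 100001101
Gen 5 (rule 45): 101101011
Gen 6 (rule 165): 110011100
Gen 7 (rule 41): 100010001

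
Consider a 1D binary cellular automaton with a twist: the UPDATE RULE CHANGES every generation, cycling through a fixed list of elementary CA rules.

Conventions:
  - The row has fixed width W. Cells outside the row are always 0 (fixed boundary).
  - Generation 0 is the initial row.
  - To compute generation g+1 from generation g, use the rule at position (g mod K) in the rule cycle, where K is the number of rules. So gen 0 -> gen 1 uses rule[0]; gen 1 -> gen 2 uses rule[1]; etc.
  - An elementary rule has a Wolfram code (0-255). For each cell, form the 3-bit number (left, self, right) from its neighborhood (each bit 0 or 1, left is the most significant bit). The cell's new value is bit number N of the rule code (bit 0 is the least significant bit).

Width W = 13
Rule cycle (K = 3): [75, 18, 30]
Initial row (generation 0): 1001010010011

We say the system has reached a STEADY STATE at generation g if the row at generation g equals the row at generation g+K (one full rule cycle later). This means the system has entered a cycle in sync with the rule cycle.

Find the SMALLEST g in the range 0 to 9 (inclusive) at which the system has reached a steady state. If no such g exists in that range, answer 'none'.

Gen 0: 1001010010011
Gen 1 (rule 75): 0010000100111
Gen 2 (rule 18): 0101001011000
Gen 3 (rule 30): 1101111010100
Gen 4 (rule 75): 1101001000001
Gen 5 (rule 18): 0000110100010
Gen 6 (rule 30): 0001100110111
Gen 7 (rule 75): 1111101110101
Gen 8 (rule 18): 0000000000000
Gen 9 (rule 30): 0000000000000
Gen 10 (rule 75): 1111111111111
Gen 11 (rule 18): 0000000000000
Gen 12 (rule 30): 0000000000000

Answer: 8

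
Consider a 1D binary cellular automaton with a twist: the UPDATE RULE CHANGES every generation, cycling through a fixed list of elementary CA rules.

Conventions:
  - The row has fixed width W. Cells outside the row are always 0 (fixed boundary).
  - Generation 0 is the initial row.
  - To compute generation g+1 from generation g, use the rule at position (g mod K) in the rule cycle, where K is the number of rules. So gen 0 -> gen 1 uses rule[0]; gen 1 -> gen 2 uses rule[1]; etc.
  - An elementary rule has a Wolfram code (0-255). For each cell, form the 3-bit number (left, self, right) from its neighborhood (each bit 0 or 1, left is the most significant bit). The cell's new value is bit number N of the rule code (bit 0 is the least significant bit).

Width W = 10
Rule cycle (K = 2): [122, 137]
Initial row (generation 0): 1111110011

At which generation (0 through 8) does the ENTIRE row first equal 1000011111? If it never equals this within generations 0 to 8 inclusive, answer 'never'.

Answer: 1

Derivation:
Gen 0: 1111110011
Gen 1 (rule 122): 1000011111
Gen 2 (rule 137): 0011011110
Gen 3 (rule 122): 0111110011
Gen 4 (rule 137): 0111100010
Gen 5 (rule 122): 1100110101
Gen 6 (rule 137): 1000100000
Gen 7 (rule 122): 0101010000
Gen 8 (rule 137): 0000000111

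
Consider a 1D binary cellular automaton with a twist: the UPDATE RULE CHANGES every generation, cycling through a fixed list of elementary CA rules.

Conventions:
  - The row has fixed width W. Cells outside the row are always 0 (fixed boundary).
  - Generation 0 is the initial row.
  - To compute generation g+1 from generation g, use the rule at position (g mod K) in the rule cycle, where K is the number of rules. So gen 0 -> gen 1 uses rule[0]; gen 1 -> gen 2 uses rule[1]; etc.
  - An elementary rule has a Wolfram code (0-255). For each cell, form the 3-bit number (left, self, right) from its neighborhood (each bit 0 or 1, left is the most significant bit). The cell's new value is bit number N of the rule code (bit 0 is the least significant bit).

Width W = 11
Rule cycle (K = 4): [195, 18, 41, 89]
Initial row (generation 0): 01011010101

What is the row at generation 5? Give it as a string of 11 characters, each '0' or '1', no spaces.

Gen 0: 01011010101
Gen 1 (rule 195): 10001000000
Gen 2 (rule 18): 01010100000
Gen 3 (rule 41): 00101001111
Gen 4 (rule 89): 10000101001
Gen 5 (rule 195): 00111000010

Answer: 00111000010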